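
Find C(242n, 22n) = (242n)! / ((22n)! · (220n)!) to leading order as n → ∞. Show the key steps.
C(242n, 22n) ~ (285311670611/10000000000)^(22n) · sqrt(11/(20π·22n))

Write N = 22n. Apply Stirling to each factorial:
  (11N)! ~ sqrt(2π·11N) · (11N/e)^(11N),
  N! ~ sqrt(2π N) · (N/e)^N,
  (10N)! ~ sqrt(2π·10N) · (10N/e)^(10N).
The exponential factors combine to (11N)^(11N) / (N^N · (10N)^(10N)) = 11^(11N)/10^(10N) = (11^11/10^10)^N = (285311670611/10000000000)^N.
The square-root prefactors combine to sqrt(2π·11N) / (sqrt(2π N)·sqrt(2π·10N)) = sqrt(11 / (2π·10·N)) = sqrt(11/(20π·22n)).
Substituting N = 22n: C(242n, 22n) ~ (285311670611/10000000000)^(22n) · sqrt(11/(20π·22n)).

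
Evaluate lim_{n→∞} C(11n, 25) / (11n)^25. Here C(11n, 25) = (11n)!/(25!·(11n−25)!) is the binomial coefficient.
lim = 1/25! = 1/15511210043330985984000000

With N = 11n → ∞: C(N, 25) / N^25 = [N(N−1)…(N−24)] / (25! · N^25) = (1/25!) · 1 · (1 − 1/(11n)) · … · (1 − 24/(11n)). Each factor → 1 as N → ∞, so the limit is 1/25! = 1/15511210043330985984000000.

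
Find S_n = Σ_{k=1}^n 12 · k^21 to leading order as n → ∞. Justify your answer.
S_n ~ 6 · n^22 / 11

By integral comparison (Euler-Maclaurin), Σ_{k=1}^n 12 · k^21 = 12 · ∫_0^n x^21 dx + O(n^21) = 12 · n^22/22 = 6 · n^22 / 11 + O(n^21). (Equivalently, Faulhaber's formula gives the same leading term.)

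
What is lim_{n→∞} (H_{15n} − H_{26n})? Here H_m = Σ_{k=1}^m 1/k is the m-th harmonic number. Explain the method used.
lim = ln(15/26)

Euler-Maclaurin gives H_m = ln m + γ + 1/(2m) + O(1/m^2). The γ and O(1/m) terms cancel in the difference:
  H_{15n} − H_{26n} = ln(15n) − ln(26n) + O(1/n) = ln(15/26) + O(1/n).
Hence the limit is ln(15/26).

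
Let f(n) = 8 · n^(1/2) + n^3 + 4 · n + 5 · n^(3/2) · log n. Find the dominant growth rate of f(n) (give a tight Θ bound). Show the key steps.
f(n) ∈ Θ(n^3)

Compare the terms by growth order. For large n, n^a · (log n)^b dominates n^a' · (log n)^b' iff a > a', or (a = a' and b > b'). Ranking the 4 terms shows the dominant one is n^3. Hence f(n) ∈ Θ(n^3).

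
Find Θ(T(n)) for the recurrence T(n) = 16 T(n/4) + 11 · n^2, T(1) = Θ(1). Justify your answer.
T(n) = Θ(n^2 log n)

log_4 16 = 2, and f(n) = 11 · n^2 = Θ(n^(log_4 16)). This is Case 2 of the master theorem: T(n) = Θ(f(n) · log n) = Θ(n^2 log n).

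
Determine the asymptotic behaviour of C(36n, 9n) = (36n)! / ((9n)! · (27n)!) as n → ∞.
C(36n, 9n) ~ (256/27)^(9n) · sqrt(2/(3π·9n))

Write N = 9n. Apply Stirling to each factorial:
  (4N)! ~ sqrt(2π·4N) · (4N/e)^(4N),
  N! ~ sqrt(2π N) · (N/e)^N,
  (3N)! ~ sqrt(2π·3N) · (3N/e)^(3N).
The exponential factors combine to (4N)^(4N) / (N^N · (3N)^(3N)) = 4^(4N)/3^(3N) = (4^4/3^3)^N = (256/27)^N.
The square-root prefactors combine to sqrt(2π·4N) / (sqrt(2π N)·sqrt(2π·3N)) = sqrt(4 / (2π·3·N)) = sqrt(2/(3π·9n)).
Substituting N = 9n: C(36n, 9n) ~ (256/27)^(9n) · sqrt(2/(3π·9n)).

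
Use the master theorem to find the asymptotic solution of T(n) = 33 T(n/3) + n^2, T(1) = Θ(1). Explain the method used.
T(n) = Θ(n^(log_3 33))

Master theorem: compare f(n) = n^2 to n^(log_3 33) where log_3 33 ≈ 3.183. Since 2 < log_3 33, we have f(n) = O(n^(log_3 33 − ε)) for some ε > 0 — Case 1. Hence T(n) = Θ(n^(log_3 33)).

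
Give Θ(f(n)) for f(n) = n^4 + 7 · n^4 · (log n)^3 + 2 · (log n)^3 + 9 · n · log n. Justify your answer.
f(n) ∈ Θ(n^4 · (log n)^3)

Compare the terms by growth order. For large n, n^a · (log n)^b dominates n^a' · (log n)^b' iff a > a', or (a = a' and b > b'). Ranking the 4 terms shows the dominant one is 7 · n^4 · (log n)^3. Hence f(n) ∈ Θ(n^4 · (log n)^3).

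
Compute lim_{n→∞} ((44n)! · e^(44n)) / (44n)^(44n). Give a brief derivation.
lim = ∞

Stirling: (44n)! ~ sqrt(2π·44n) · (44n/e)^(44n). Hence
  (44n)! · e^(44n) / (44n)^(44n) ~ sqrt(2π·44n) = sqrt(2π·44) · sqrt(n) → ∞.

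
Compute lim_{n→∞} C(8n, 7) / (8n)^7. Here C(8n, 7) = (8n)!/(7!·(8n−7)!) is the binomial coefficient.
lim = 1/7! = 1/5040

With N = 8n → ∞: C(N, 7) / N^7 = [N(N−1)…(N−6)] / (7! · N^7) = (1/7!) · 1 · (1 − 1/(8n)) · … · (1 − 6/(8n)). Each factor → 1 as N → ∞, so the limit is 1/7! = 1/5040.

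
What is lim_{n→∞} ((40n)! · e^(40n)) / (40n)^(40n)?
lim = ∞

Stirling: (40n)! ~ sqrt(2π·40n) · (40n/e)^(40n). Hence
  (40n)! · e^(40n) / (40n)^(40n) ~ sqrt(2π·40n) = sqrt(2π·40) · sqrt(n) → ∞.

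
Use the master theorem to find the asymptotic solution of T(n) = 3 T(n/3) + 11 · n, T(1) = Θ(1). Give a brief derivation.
T(n) = Θ(n log n)

log_3 3 = 1, and f(n) = 11 · n = Θ(n^(log_3 3)). This is Case 2 of the master theorem: T(n) = Θ(f(n) · log n) = Θ(n log n).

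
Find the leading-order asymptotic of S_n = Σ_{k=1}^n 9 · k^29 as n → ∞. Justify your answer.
S_n ~ 3 · n^30 / 10

By integral comparison (Euler-Maclaurin), Σ_{k=1}^n 9 · k^29 = 9 · ∫_0^n x^29 dx + O(n^29) = 9 · n^30/30 = 3 · n^30 / 10 + O(n^29). (Equivalently, Faulhaber's formula gives the same leading term.)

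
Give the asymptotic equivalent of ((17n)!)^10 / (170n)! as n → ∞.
((17n)!)^10/(170n)! ~ ((2π·17n)^(9/2) / sqrt(10)) · 10^(−10·17n)  →  0

Write N = 17n. Stirling: N! ~ sqrt(2π N)(N/e)^N and (10N)! ~ sqrt(2π·10N)·(10N/e)^(10N).
  (N!)^10/(10N)! ~ (2π N)^(10/2) (N/e)^(10N) / [sqrt(2π·10N) (10N/e)^(10N)]
     = (2π N)^(10/2) / sqrt(2π·10N) · (N/(10N))^(10N)
     = (2π N)^((10−1)/2) / sqrt(10) · 10^(−10N).
Since 10^10 > 1, the factor 10^(−10N) decays exponentially, so the ratio → 0. Substituting N = 17n gives the stated form.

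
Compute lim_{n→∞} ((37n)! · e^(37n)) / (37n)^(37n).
lim = ∞

Stirling: (37n)! ~ sqrt(2π·37n) · (37n/e)^(37n). Hence
  (37n)! · e^(37n) / (37n)^(37n) ~ sqrt(2π·37n) = sqrt(2π·37) · sqrt(n) → ∞.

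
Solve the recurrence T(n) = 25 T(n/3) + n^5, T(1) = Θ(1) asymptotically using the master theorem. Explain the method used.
T(n) = Θ(n^5)

log_3 25 ≈ 2.930. f(n) = n^5 dominates n^(log_3 25) since 5 > 2.930, and the regularity condition a·f(n/b) = 25·(n/3)^5 = (25/243)·n^5 ≤ c·f(n) holds with c = 25/243 ≈ 0.103 < 1. So this is Case 3: T(n) = Θ(f(n)) = Θ(n^5).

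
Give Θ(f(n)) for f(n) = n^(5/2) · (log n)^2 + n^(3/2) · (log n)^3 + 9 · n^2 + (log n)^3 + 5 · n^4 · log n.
f(n) ∈ Θ(n^4 · log n)

Compare the terms by growth order. For large n, n^a · (log n)^b dominates n^a' · (log n)^b' iff a > a', or (a = a' and b > b'). Ranking the 5 terms shows the dominant one is 5 · n^4 · log n. Hence f(n) ∈ Θ(n^4 · log n).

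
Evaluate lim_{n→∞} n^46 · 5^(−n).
lim = 0

Exponentials with base > 1 dominate every fixed polynomial: for any fixed c, n^c / 5^n → 0 as n → ∞ (e.g. by the ratio test, or by writing 5^n = e^(n ln 5) and noting e^(n ln 5) / n^c → ∞). Hence n^46 · 5^(−n) = n^46 / 5^n → 0.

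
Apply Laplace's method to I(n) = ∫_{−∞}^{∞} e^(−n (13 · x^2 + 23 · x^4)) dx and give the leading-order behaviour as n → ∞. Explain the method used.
I(n) ~ sqrt(π/(13n))

φ(x) = 13 · x^2 + 23 · x^4 has its unique global minimum at x* = 0 (since φ'(x) = 26x + 92x^3 = 0 only at x = 0 for real x with both coefficients positive, and φ → ∞ as |x| → ∞). At x* = 0, φ(0) = 0 and φ''(0) = 26. Laplace's method then gives
  I(n) ~ sqrt(2π / (n · φ''(0))) · e^(−n φ(0)) = sqrt(2π / (26n)) = sqrt(π/(13n)).
The 23 · x^4 term contributes only at subleading order (an O(1/n) relative correction).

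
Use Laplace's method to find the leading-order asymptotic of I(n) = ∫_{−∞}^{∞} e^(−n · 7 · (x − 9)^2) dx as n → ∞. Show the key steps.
I(n) = sqrt(π/(7n))

Here φ(x) = 7 · (x − 9)^2 has its unique minimum at x* = 9 with φ(x*) = 0 and φ''(x*) = 14. Laplace's method gives
  I(n) ~ e^(−n φ(x*)) · sqrt(2π / (n · φ''(x*))) = sqrt(2π / (14n)) = sqrt(π/(7n)).
This is exact: substituting u = (x − 9)·sqrt(7n) gives I(n) = (1/sqrt(7n)) ∫_{−∞}^{∞} e^(−u^2) du = sqrt(π/(7n)).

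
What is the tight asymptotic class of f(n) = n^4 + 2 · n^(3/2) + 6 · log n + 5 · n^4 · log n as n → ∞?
f(n) ∈ Θ(n^4 · log n)

Compare the terms by growth order. For large n, n^a · (log n)^b dominates n^a' · (log n)^b' iff a > a', or (a = a' and b > b'). Ranking the 4 terms shows the dominant one is 5 · n^4 · log n. Hence f(n) ∈ Θ(n^4 · log n).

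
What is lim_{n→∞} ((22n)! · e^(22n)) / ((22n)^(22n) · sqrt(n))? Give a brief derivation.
lim = sqrt(2π·22)

Stirling: (22n)! ~ sqrt(2π·22n) · (22n/e)^(22n). Hence
  (22n)! · e^(22n) / (22n)^(22n) ~ sqrt(2π·22n).
Dividing by sqrt(n): sqrt(2π·22n) / sqrt(n) = sqrt(2π·22) · n^((1−1)/2), so the limit is sqrt(2π·22).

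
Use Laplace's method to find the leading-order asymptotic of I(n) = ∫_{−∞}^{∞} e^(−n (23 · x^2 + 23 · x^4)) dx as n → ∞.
I(n) ~ sqrt(π/(23n))

φ(x) = 23 · x^2 + 23 · x^4 has its unique global minimum at x* = 0 (since φ'(x) = 46x + 92x^3 = 0 only at x = 0 for real x with both coefficients positive, and φ → ∞ as |x| → ∞). At x* = 0, φ(0) = 0 and φ''(0) = 46. Laplace's method then gives
  I(n) ~ sqrt(2π / (n · φ''(0))) · e^(−n φ(0)) = sqrt(2π / (46n)) = sqrt(π/(23n)).
The 23 · x^4 term contributes only at subleading order (an O(1/n) relative correction).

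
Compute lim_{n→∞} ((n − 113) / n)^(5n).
lim = e^(−565)

Rewrite as (1 − 113/n)^(5n). By the standard limit (1 + x/n)^n → e^x, we have (1 − 113/n)^n → e^(−113), and raising to the 5th power gives e^(−565).
More precisely, ln[(1 − 113/n)^(5n)] = 5n · ln(1 − 113/n) = 5n · (-113/n + O(1/n^2)) = -565 + O(1/n) → -565.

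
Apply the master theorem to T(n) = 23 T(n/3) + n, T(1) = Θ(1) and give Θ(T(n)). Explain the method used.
T(n) = Θ(n^(log_3 23))

Master theorem: compare f(n) = n to n^(log_3 23) where log_3 23 ≈ 2.854. Since 1 < log_3 23, we have f(n) = O(n^(log_3 23 − ε)) for some ε > 0 — Case 1. Hence T(n) = Θ(n^(log_3 23)).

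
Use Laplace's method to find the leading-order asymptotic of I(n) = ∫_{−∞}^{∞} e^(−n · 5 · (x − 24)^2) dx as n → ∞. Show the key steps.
I(n) = sqrt(π/(5n))

Here φ(x) = 5 · (x − 24)^2 has its unique minimum at x* = 24 with φ(x*) = 0 and φ''(x*) = 10. Laplace's method gives
  I(n) ~ e^(−n φ(x*)) · sqrt(2π / (n · φ''(x*))) = sqrt(2π / (10n)) = sqrt(π/(5n)).
This is exact: substituting u = (x − 24)·sqrt(5n) gives I(n) = (1/sqrt(5n)) ∫_{−∞}^{∞} e^(−u^2) du = sqrt(π/(5n)).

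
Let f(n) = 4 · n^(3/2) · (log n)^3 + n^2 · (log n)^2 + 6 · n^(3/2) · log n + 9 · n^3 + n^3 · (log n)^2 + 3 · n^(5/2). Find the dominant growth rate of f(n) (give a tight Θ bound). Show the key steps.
f(n) ∈ Θ(n^3 · (log n)^2)

Compare the terms by growth order. For large n, n^a · (log n)^b dominates n^a' · (log n)^b' iff a > a', or (a = a' and b > b'). Ranking the 6 terms shows the dominant one is n^3 · (log n)^2. Hence f(n) ∈ Θ(n^3 · (log n)^2).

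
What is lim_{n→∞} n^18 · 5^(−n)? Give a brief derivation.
lim = 0

Exponentials with base > 1 dominate every fixed polynomial: for any fixed c, n^c / 5^n → 0 as n → ∞ (e.g. by the ratio test, or by writing 5^n = e^(n ln 5) and noting e^(n ln 5) / n^c → ∞). Hence n^18 · 5^(−n) = n^18 / 5^n → 0.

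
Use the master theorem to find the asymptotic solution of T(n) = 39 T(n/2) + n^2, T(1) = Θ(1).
T(n) = Θ(n^(log_2 39))

Master theorem: compare f(n) = n^2 to n^(log_2 39) where log_2 39 ≈ 5.285. Since 2 < log_2 39, we have f(n) = O(n^(log_2 39 − ε)) for some ε > 0 — Case 1. Hence T(n) = Θ(n^(log_2 39)).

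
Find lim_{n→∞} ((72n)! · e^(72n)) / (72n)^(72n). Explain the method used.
lim = ∞

Stirling: (72n)! ~ sqrt(2π·72n) · (72n/e)^(72n). Hence
  (72n)! · e^(72n) / (72n)^(72n) ~ sqrt(2π·72n) = sqrt(2π·72) · sqrt(n) → ∞.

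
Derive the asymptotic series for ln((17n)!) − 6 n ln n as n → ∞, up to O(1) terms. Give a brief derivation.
ln((17n)!) − 6 n ln n = 11 n ln n + 17(ln 17 − 1) n + (1/2) ln(2π·17n) + O(1/n)

Stirling: ln((17n)!) = 17n ln(17n) − 17n + (1/2) ln(2π·17n) + O(1/n).
Expand 17n ln(17n) = 17n (ln n + ln 17) = 17n ln n + 17n ln 17.
Subtract 6n ln n: leading term is (17 − 6) n ln n = 11 n ln n. The next term is 17n ln 17 − 17n = 17(ln 17 − 1) n. Then the (1/2) ln(2π·17n) correction.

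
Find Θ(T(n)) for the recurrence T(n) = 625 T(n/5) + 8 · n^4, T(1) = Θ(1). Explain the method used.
T(n) = Θ(n^4 log n)

log_5 625 = 4, and f(n) = 8 · n^4 = Θ(n^(log_5 625)). This is Case 2 of the master theorem: T(n) = Θ(f(n) · log n) = Θ(n^4 log n).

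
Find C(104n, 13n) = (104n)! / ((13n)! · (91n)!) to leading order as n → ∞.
C(104n, 13n) ~ (16777216/823543)^(13n) · sqrt(4/(7π·13n))

Write N = 13n. Apply Stirling to each factorial:
  (8N)! ~ sqrt(2π·8N) · (8N/e)^(8N),
  N! ~ sqrt(2π N) · (N/e)^N,
  (7N)! ~ sqrt(2π·7N) · (7N/e)^(7N).
The exponential factors combine to (8N)^(8N) / (N^N · (7N)^(7N)) = 8^(8N)/7^(7N) = (8^8/7^7)^N = (16777216/823543)^N.
The square-root prefactors combine to sqrt(2π·8N) / (sqrt(2π N)·sqrt(2π·7N)) = sqrt(8 / (2π·7·N)) = sqrt(4/(7π·13n)).
Substituting N = 13n: C(104n, 13n) ~ (16777216/823543)^(13n) · sqrt(4/(7π·13n)).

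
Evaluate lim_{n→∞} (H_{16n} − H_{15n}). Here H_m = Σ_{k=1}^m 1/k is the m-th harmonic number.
lim = ln(16/15)

Euler-Maclaurin gives H_m = ln m + γ + 1/(2m) + O(1/m^2). The γ and O(1/m) terms cancel in the difference:
  H_{16n} − H_{15n} = ln(16n) − ln(15n) + O(1/n) = ln(16/15) + O(1/n).
Hence the limit is ln(16/15).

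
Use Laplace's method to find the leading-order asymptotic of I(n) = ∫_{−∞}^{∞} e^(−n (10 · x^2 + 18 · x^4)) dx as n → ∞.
I(n) ~ sqrt(π/(10n))

φ(x) = 10 · x^2 + 18 · x^4 has its unique global minimum at x* = 0 (since φ'(x) = 20x + 72x^3 = 0 only at x = 0 for real x with both coefficients positive, and φ → ∞ as |x| → ∞). At x* = 0, φ(0) = 0 and φ''(0) = 20. Laplace's method then gives
  I(n) ~ sqrt(2π / (n · φ''(0))) · e^(−n φ(0)) = sqrt(2π / (20n)) = sqrt(π/(10n)).
The 18 · x^4 term contributes only at subleading order (an O(1/n) relative correction).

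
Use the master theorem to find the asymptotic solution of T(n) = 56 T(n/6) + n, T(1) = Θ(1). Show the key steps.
T(n) = Θ(n^(log_6 56))

Master theorem: compare f(n) = n to n^(log_6 56) where log_6 56 ≈ 2.247. Since 1 < log_6 56, we have f(n) = O(n^(log_6 56 − ε)) for some ε > 0 — Case 1. Hence T(n) = Θ(n^(log_6 56)).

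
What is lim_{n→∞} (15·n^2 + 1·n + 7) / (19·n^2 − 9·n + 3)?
lim = 15/19

For large n the leading n^2 terms dominate both numerator and denominator. Dividing top and bottom by n^2, every other term tends to 0, leaving 15/19.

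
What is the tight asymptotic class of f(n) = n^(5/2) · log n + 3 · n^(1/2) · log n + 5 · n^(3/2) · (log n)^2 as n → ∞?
f(n) ∈ Θ(n^(5/2) · log n)

Compare the terms by growth order. For large n, n^a · (log n)^b dominates n^a' · (log n)^b' iff a > a', or (a = a' and b > b'). Ranking the 3 terms shows the dominant one is n^(5/2) · log n. Hence f(n) ∈ Θ(n^(5/2) · log n).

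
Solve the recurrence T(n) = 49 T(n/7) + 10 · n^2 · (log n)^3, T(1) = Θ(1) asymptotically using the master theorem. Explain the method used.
T(n) = Θ(n^2 · (log n)^4)

Here log_7 49 = 2 and f(n) = 10 · n^2 · (log n)^3 = Θ(n^(log_7 49) · (log n)^3). This is the extended Case 2 of the master theorem (f matches the critical exponent up to log factors), giving T(n) = Θ(n^(log_7 49) · (log n)^(3+1)) = Θ(n^2 · (log n)^4).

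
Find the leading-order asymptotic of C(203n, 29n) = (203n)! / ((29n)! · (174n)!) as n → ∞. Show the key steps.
C(203n, 29n) ~ (823543/46656)^(29n) · sqrt(7/(12π·29n))

Write N = 29n. Apply Stirling to each factorial:
  (7N)! ~ sqrt(2π·7N) · (7N/e)^(7N),
  N! ~ sqrt(2π N) · (N/e)^N,
  (6N)! ~ sqrt(2π·6N) · (6N/e)^(6N).
The exponential factors combine to (7N)^(7N) / (N^N · (6N)^(6N)) = 7^(7N)/6^(6N) = (7^7/6^6)^N = (823543/46656)^N.
The square-root prefactors combine to sqrt(2π·7N) / (sqrt(2π N)·sqrt(2π·6N)) = sqrt(7 / (2π·6·N)) = sqrt(7/(12π·29n)).
Substituting N = 29n: C(203n, 29n) ~ (823543/46656)^(29n) · sqrt(7/(12π·29n)).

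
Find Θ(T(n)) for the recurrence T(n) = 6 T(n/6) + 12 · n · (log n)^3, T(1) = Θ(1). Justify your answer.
T(n) = Θ(n · (log n)^4)

Here log_6 6 = 1 and f(n) = 12 · n · (log n)^3 = Θ(n^(log_6 6) · (log n)^3). This is the extended Case 2 of the master theorem (f matches the critical exponent up to log factors), giving T(n) = Θ(n^(log_6 6) · (log n)^(3+1)) = Θ(n · (log n)^4).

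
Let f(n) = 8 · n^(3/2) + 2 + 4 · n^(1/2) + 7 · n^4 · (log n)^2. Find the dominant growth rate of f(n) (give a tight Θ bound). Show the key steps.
f(n) ∈ Θ(n^4 · (log n)^2)

Compare the terms by growth order. For large n, n^a · (log n)^b dominates n^a' · (log n)^b' iff a > a', or (a = a' and b > b'). Ranking the 4 terms shows the dominant one is 7 · n^4 · (log n)^2. Hence f(n) ∈ Θ(n^4 · (log n)^2).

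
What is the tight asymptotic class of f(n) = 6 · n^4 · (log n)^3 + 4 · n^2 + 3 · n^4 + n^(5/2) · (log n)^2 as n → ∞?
f(n) ∈ Θ(n^4 · (log n)^3)

Compare the terms by growth order. For large n, n^a · (log n)^b dominates n^a' · (log n)^b' iff a > a', or (a = a' and b > b'). Ranking the 4 terms shows the dominant one is 6 · n^4 · (log n)^3. Hence f(n) ∈ Θ(n^4 · (log n)^3).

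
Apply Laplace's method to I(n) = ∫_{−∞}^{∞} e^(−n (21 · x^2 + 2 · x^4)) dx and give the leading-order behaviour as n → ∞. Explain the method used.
I(n) ~ sqrt(π/(21n))

φ(x) = 21 · x^2 + 2 · x^4 has its unique global minimum at x* = 0 (since φ'(x) = 42x + 8x^3 = 0 only at x = 0 for real x with both coefficients positive, and φ → ∞ as |x| → ∞). At x* = 0, φ(0) = 0 and φ''(0) = 42. Laplace's method then gives
  I(n) ~ sqrt(2π / (n · φ''(0))) · e^(−n φ(0)) = sqrt(2π / (42n)) = sqrt(π/(21n)).
The 2 · x^4 term contributes only at subleading order (an O(1/n) relative correction).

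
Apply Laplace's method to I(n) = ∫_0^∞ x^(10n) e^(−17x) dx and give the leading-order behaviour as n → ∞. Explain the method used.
I(n) ~ (sqrt(2π·10n) / 17) · (10n/(17e))^(10n)

Write the integrand as exp(10n ln x − 17x) and set f(x) = 10n ln x − 17x. Then f'(x) = 10n/x − 17 = 0 at x* = 10n/17, and f''(x*) = −10n/x*^2 = −17^2/(10n). Laplace's method (interior maximum) gives
  I(n) ~ e^(f(x*)) · sqrt(2π / |f''(x*)|)
        = exp(10n ln(10n/17) − 10n) · sqrt(2π · 10n / 17^2)
        = (10n/17)^(10n) e^(−10n) · sqrt(2π·10n) / 17
        = (sqrt(2π·10n) / 17) · (10n/(17e))^(10n).
This matches Γ(10n+1)/17^(10n+1) with Stirling applied to Γ.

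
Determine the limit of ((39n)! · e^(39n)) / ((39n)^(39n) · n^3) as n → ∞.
lim = 0

Stirling: (39n)! ~ sqrt(2π·39n) · (39n/e)^(39n). Hence
  (39n)! · e^(39n) / (39n)^(39n) ~ sqrt(2π·39n).
Dividing by n^3: sqrt(2π·39n) / n^3 = sqrt(2π·39) · n^((1−6)/2), so the expression behaves like sqrt(2π·39) · n^((1−6)/2) → 0.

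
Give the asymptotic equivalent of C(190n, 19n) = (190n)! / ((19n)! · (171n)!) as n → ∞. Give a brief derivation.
C(190n, 19n) ~ (10000000000/387420489)^(19n) · sqrt(5/(9π·19n))

Write N = 19n. Apply Stirling to each factorial:
  (10N)! ~ sqrt(2π·10N) · (10N/e)^(10N),
  N! ~ sqrt(2π N) · (N/e)^N,
  (9N)! ~ sqrt(2π·9N) · (9N/e)^(9N).
The exponential factors combine to (10N)^(10N) / (N^N · (9N)^(9N)) = 10^(10N)/9^(9N) = (10^10/9^9)^N = (10000000000/387420489)^N.
The square-root prefactors combine to sqrt(2π·10N) / (sqrt(2π N)·sqrt(2π·9N)) = sqrt(10 / (2π·9·N)) = sqrt(5/(9π·19n)).
Substituting N = 19n: C(190n, 19n) ~ (10000000000/387420489)^(19n) · sqrt(5/(9π·19n)).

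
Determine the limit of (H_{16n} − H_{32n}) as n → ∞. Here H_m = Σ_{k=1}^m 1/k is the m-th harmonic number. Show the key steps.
lim = ln(16/32) = −ln 2

Euler-Maclaurin gives H_m = ln m + γ + 1/(2m) + O(1/m^2). The γ and O(1/m) terms cancel in the difference:
  H_{16n} − H_{32n} = ln(16n) − ln(32n) + O(1/n) = ln(16/32) + O(1/n).
Hence the limit is ln(16/32) = −ln 2.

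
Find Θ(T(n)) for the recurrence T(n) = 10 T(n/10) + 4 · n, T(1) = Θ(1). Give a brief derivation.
T(n) = Θ(n log n)

log_10 10 = 1, and f(n) = 4 · n = Θ(n^(log_10 10)). This is Case 2 of the master theorem: T(n) = Θ(f(n) · log n) = Θ(n log n).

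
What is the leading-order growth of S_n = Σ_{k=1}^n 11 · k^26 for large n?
S_n ~ 11 · n^27 / 27

By integral comparison (Euler-Maclaurin), Σ_{k=1}^n 11 · k^26 = 11 · ∫_0^n x^26 dx + O(n^26) = 11 · n^27/27 + O(n^26). (Equivalently, Faulhaber's formula gives the same leading term.)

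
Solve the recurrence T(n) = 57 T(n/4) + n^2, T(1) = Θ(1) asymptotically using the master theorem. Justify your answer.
T(n) = Θ(n^(log_4 57))

Master theorem: compare f(n) = n^2 to n^(log_4 57) where log_4 57 ≈ 2.916. Since 2 < log_4 57, we have f(n) = O(n^(log_4 57 − ε)) for some ε > 0 — Case 1. Hence T(n) = Θ(n^(log_4 57)).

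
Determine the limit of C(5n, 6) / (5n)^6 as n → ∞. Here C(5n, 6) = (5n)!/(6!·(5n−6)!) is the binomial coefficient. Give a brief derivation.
lim = 1/6! = 1/720

With N = 5n → ∞: C(N, 6) / N^6 = [N(N−1)…(N−5)] / (6! · N^6) = (1/6!) · 1 · (1 − 1/(5n)) · … · (1 − 5/(5n)). Each factor → 1 as N → ∞, so the limit is 1/6! = 1/720.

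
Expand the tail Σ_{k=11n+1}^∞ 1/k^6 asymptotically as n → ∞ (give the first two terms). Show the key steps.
Σ_{k>11n} 1/k^6 = 1/(5 · (11n)^5) − 1/(2 · (11n)^6) + O(1/(11n)^7)

Compare to the integral: ∫_{11n}^∞ x^(−6) dx = [−x^(−5)/5]_{11n}^∞ = 1/((6−1)·(11n)^5). The Euler-Maclaurin correction adds −f(11n)/2 = −1/(2·(11n)^6). Euler-Maclaurin then gives
  Σ_{k>11n} 1/k^6 = ∫_{11n}^∞ dx/x^6 − 1/(2·(11n)^6) + O(1/(11n)^7).
(Equivalently this is ζ(6) − Σ_{k≤11n} 1/k^6.)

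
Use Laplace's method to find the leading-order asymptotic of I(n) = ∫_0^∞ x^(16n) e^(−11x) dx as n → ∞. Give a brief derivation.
I(n) ~ (sqrt(2π·16n) / 11) · (16n/(11e))^(16n)

Write the integrand as exp(16n ln x − 11x) and set f(x) = 16n ln x − 11x. Then f'(x) = 16n/x − 11 = 0 at x* = 16n/11, and f''(x*) = −16n/x*^2 = −11^2/(16n). Laplace's method (interior maximum) gives
  I(n) ~ e^(f(x*)) · sqrt(2π / |f''(x*)|)
        = exp(16n ln(16n/11) − 16n) · sqrt(2π · 16n / 11^2)
        = (16n/11)^(16n) e^(−16n) · sqrt(2π·16n) / 11
        = (sqrt(2π·16n) / 11) · (16n/(11e))^(16n).
This matches Γ(16n+1)/11^(16n+1) with Stirling applied to Γ.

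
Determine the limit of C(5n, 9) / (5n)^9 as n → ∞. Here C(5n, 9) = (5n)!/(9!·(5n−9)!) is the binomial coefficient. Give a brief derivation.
lim = 1/9! = 1/362880

With N = 5n → ∞: C(N, 9) / N^9 = [N(N−1)…(N−8)] / (9! · N^9) = (1/9!) · 1 · (1 − 1/(5n)) · … · (1 − 8/(5n)). Each factor → 1 as N → ∞, so the limit is 1/9! = 1/362880.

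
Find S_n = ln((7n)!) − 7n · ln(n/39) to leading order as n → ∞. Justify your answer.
S_n ~ 7n · (ln 273 − 1) + O(ln n)

Stirling: ln((7n)!) = 7n ln(7n) − 7n + O(ln n).
  S_n = 7n ln(7n) − 7n − 7n ln(n/39) + O(ln n)
      = 7n ln(7n) − 7n ln n + 7n ln 39 − 7n + O(ln n)
      = 7n ln 7 + 7n ln 39 − 7n + O(ln n)
      = 7n (ln 273 − 1) + O(ln n).
Numerically ln(273) − 1 ≈ 4.6095.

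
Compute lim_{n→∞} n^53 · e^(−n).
lim = 0

Exponentials with base > 1 dominate every fixed polynomial: for any fixed c, n^c / e^n → 0 as n → ∞ (e.g. by the ratio test, or since e^n grows faster than any power of n). Hence n^53 · e^(−n) = n^53 / e^n → 0.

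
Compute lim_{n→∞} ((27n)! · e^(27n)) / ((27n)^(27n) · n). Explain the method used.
lim = 0

Stirling: (27n)! ~ sqrt(2π·27n) · (27n/e)^(27n). Hence
  (27n)! · e^(27n) / (27n)^(27n) ~ sqrt(2π·27n).
Dividing by n: sqrt(2π·27n) / n = sqrt(2π·27) · n^((1−2)/2), so the expression behaves like sqrt(2π·27) · n^((1−2)/2) → 0.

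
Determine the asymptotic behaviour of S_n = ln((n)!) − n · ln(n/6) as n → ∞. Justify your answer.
S_n ~ n · (ln 6 − 1) + O(ln n)

Stirling: ln((n)!) = n ln(n) − n + O(ln n).
  S_n = n ln(n) − n − n ln(n/6) + O(ln n)
      = n ln(n) − n ln n + n ln 6 − n + O(ln n)
      = n ln 6 − n + O(ln n)
      = n (ln 6 − 1) + O(ln n).
Numerically ln(6) − 1 ≈ 0.7918.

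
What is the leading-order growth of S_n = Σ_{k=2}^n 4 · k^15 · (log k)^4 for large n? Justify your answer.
S_n ~ n^16 · (log n)^4 / 4

By integral comparison, S_n = ∫_1^n 4 · x^15 · (log x)^4 dx + O(n^15 · (log n)^4). For the integral, the leading term of ∫_1^n x^15 (log x)^4 dx is n^16/16 · (log n)^4 (by repeated integration by parts; each step lowers the log-exponent and produces a relatively O(1/log n) correction). Hence S_n ~ n^16 · (log n)^4 / 4.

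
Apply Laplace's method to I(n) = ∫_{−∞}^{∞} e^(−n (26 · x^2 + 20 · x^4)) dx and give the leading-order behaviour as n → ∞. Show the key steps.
I(n) ~ sqrt(π/(26n))

φ(x) = 26 · x^2 + 20 · x^4 has its unique global minimum at x* = 0 (since φ'(x) = 52x + 80x^3 = 0 only at x = 0 for real x with both coefficients positive, and φ → ∞ as |x| → ∞). At x* = 0, φ(0) = 0 and φ''(0) = 52. Laplace's method then gives
  I(n) ~ sqrt(2π / (n · φ''(0))) · e^(−n φ(0)) = sqrt(2π / (52n)) = sqrt(π/(26n)).
The 20 · x^4 term contributes only at subleading order (an O(1/n) relative correction).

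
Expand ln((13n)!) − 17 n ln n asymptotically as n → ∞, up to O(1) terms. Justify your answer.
ln((13n)!) − 17 n ln n = −4 n ln n + 13(ln 13 − 1) n + (1/2) ln(2π·13n) + O(1/n)

Stirling: ln((13n)!) = 13n ln(13n) − 13n + (1/2) ln(2π·13n) + O(1/n).
Expand 13n ln(13n) = 13n (ln n + ln 13) = 13n ln n + 13n ln 13.
Subtract 17n ln n: leading term is (13 − 17) n ln n = −4 n ln n. The next term is 13n ln 13 − 13n = 13(ln 13 − 1) n. Then the (1/2) ln(2π·13n) correction.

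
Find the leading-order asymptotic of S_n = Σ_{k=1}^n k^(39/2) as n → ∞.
S_n ~ (2/41) · n^(41/2)

Integral comparison: Σ_{k=1}^n k^(39/2) = ∫_0^n x^(39/2) dx + O(n^(39/2)). The integral is n^(1 + 39/2) / (1 + 39/2) = n^((39+2)/2) / ((39+2)/2) = (2/41) · n^(41/2).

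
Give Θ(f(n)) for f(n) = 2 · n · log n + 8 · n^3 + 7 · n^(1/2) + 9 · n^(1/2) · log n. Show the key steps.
f(n) ∈ Θ(n^3)

Compare the terms by growth order. For large n, n^a · (log n)^b dominates n^a' · (log n)^b' iff a > a', or (a = a' and b > b'). Ranking the 4 terms shows the dominant one is 8 · n^3. Hence f(n) ∈ Θ(n^3).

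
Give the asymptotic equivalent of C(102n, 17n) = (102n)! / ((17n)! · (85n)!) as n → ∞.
C(102n, 17n) ~ (46656/3125)^(17n) · sqrt(3/(5π·17n))

Write N = 17n. Apply Stirling to each factorial:
  (6N)! ~ sqrt(2π·6N) · (6N/e)^(6N),
  N! ~ sqrt(2π N) · (N/e)^N,
  (5N)! ~ sqrt(2π·5N) · (5N/e)^(5N).
The exponential factors combine to (6N)^(6N) / (N^N · (5N)^(5N)) = 6^(6N)/5^(5N) = (6^6/5^5)^N = (46656/3125)^N.
The square-root prefactors combine to sqrt(2π·6N) / (sqrt(2π N)·sqrt(2π·5N)) = sqrt(6 / (2π·5·N)) = sqrt(3/(5π·17n)).
Substituting N = 17n: C(102n, 17n) ~ (46656/3125)^(17n) · sqrt(3/(5π·17n)).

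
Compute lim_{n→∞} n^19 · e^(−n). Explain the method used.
lim = 0

Exponentials with base > 1 dominate every fixed polynomial: for any fixed c, n^c / e^n → 0 as n → ∞ (e.g. by the ratio test, or since e^n grows faster than any power of n). Hence n^19 · e^(−n) = n^19 / e^n → 0.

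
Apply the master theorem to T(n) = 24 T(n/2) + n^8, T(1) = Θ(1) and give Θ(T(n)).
T(n) = Θ(n^8)

log_2 24 ≈ 4.585. f(n) = n^8 dominates n^(log_2 24) since 8 > 4.585, and the regularity condition a·f(n/b) = 24·(n/2)^8 = (24/256)·n^8 ≤ c·f(n) holds with c = 24/256 ≈ 0.0938 < 1. So this is Case 3: T(n) = Θ(f(n)) = Θ(n^8).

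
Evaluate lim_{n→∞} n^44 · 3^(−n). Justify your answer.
lim = 0

Exponentials with base > 1 dominate every fixed polynomial: for any fixed c, n^c / 3^n → 0 as n → ∞ (e.g. by the ratio test, or by writing 3^n = e^(n ln 3) and noting e^(n ln 3) / n^c → ∞). Hence n^44 · 3^(−n) = n^44 / 3^n → 0.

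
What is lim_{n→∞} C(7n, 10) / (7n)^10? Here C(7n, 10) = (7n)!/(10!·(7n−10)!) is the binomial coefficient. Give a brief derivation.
lim = 1/10! = 1/3628800

With N = 7n → ∞: C(N, 10) / N^10 = [N(N−1)…(N−9)] / (10! · N^10) = (1/10!) · 1 · (1 − 1/(7n)) · … · (1 − 9/(7n)). Each factor → 1 as N → ∞, so the limit is 1/10! = 1/3628800.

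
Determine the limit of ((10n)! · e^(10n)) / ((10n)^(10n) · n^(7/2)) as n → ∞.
lim = 0

Stirling: (10n)! ~ sqrt(2π·10n) · (10n/e)^(10n). Hence
  (10n)! · e^(10n) / (10n)^(10n) ~ sqrt(2π·10n).
Dividing by n^(7/2): sqrt(2π·10n) / n^(7/2) = sqrt(2π·10) · n^((1−7)/2), so the expression behaves like sqrt(2π·10) · n^((1−7)/2) → 0.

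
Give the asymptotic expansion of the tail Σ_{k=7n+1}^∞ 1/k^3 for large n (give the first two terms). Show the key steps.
Σ_{k>7n} 1/k^3 = 1/(2 · (7n)^2) − 1/(2 · (7n)^3) + O(1/(7n)^4)

Compare to the integral: ∫_{7n}^∞ x^(−3) dx = [−x^(−2)/2]_{7n}^∞ = 1/((3−1)·(7n)^2). The Euler-Maclaurin correction adds −f(7n)/2 = −1/(2·(7n)^3). Euler-Maclaurin then gives
  Σ_{k>7n} 1/k^3 = ∫_{7n}^∞ dx/x^3 − 1/(2·(7n)^3) + O(1/(7n)^4).
(Equivalently this is ζ(3) − Σ_{k≤7n} 1/k^3.)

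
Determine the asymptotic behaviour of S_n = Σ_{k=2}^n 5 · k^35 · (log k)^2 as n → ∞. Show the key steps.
S_n ~ 5 · n^36 · (log n)^2 / 36

By integral comparison, S_n = ∫_1^n 5 · x^35 · (log x)^2 dx + O(n^35 · (log n)^2). For the integral, the leading term of ∫_1^n x^35 (log x)^2 dx is n^36/36 · (log n)^2 (by repeated integration by parts; each step lowers the log-exponent and produces a relatively O(1/log n) correction). Hence S_n ~ 5 · n^36 · (log n)^2 / 36.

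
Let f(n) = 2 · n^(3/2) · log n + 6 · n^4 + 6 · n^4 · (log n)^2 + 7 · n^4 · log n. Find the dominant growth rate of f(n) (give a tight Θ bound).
f(n) ∈ Θ(n^4 · (log n)^2)

Compare the terms by growth order. For large n, n^a · (log n)^b dominates n^a' · (log n)^b' iff a > a', or (a = a' and b > b'). Ranking the 4 terms shows the dominant one is 6 · n^4 · (log n)^2. Hence f(n) ∈ Θ(n^4 · (log n)^2).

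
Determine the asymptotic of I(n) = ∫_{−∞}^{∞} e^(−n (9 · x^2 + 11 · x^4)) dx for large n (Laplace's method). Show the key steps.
I(n) ~ sqrt(π/(9n))

φ(x) = 9 · x^2 + 11 · x^4 has its unique global minimum at x* = 0 (since φ'(x) = 18x + 44x^3 = 0 only at x = 0 for real x with both coefficients positive, and φ → ∞ as |x| → ∞). At x* = 0, φ(0) = 0 and φ''(0) = 18. Laplace's method then gives
  I(n) ~ sqrt(2π / (n · φ''(0))) · e^(−n φ(0)) = sqrt(2π / (18n)) = sqrt(π/(9n)).
The 11 · x^4 term contributes only at subleading order (an O(1/n) relative correction).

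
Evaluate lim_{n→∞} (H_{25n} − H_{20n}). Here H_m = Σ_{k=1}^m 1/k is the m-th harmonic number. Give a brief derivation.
lim = ln(25/20) = ln(5/4)

Euler-Maclaurin gives H_m = ln m + γ + 1/(2m) + O(1/m^2). The γ and O(1/m) terms cancel in the difference:
  H_{25n} − H_{20n} = ln(25n) − ln(20n) + O(1/n) = ln(25/20) + O(1/n).
Hence the limit is ln(25/20) = ln(5/4).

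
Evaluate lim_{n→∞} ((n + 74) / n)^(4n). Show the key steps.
lim = e^296

Rewrite as (1 + 74/n)^(4n). By the standard limit (1 + x/n)^n → e^x, we have (1 + 74/n)^n → e^74, and raising to the 4th power gives e^296.
More precisely, ln[(1 + 74/n)^(4n)] = 4n · ln(1 + 74/n) = 4n · (74/n + O(1/n^2)) = 296 + O(1/n) → 296.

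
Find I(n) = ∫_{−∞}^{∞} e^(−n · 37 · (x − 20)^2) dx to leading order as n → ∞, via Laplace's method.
I(n) = sqrt(π/(37n))

Here φ(x) = 37 · (x − 20)^2 has its unique minimum at x* = 20 with φ(x*) = 0 and φ''(x*) = 74. Laplace's method gives
  I(n) ~ e^(−n φ(x*)) · sqrt(2π / (n · φ''(x*))) = sqrt(2π / (74n)) = sqrt(π/(37n)).
This is exact: substituting u = (x − 20)·sqrt(37n) gives I(n) = (1/sqrt(37n)) ∫_{−∞}^{∞} e^(−u^2) du = sqrt(π/(37n)).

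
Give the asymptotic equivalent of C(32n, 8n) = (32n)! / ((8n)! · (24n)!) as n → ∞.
C(32n, 8n) ~ (256/27)^(8n) · sqrt(2/(3π·8n))

Write N = 8n. Apply Stirling to each factorial:
  (4N)! ~ sqrt(2π·4N) · (4N/e)^(4N),
  N! ~ sqrt(2π N) · (N/e)^N,
  (3N)! ~ sqrt(2π·3N) · (3N/e)^(3N).
The exponential factors combine to (4N)^(4N) / (N^N · (3N)^(3N)) = 4^(4N)/3^(3N) = (4^4/3^3)^N = (256/27)^N.
The square-root prefactors combine to sqrt(2π·4N) / (sqrt(2π N)·sqrt(2π·3N)) = sqrt(4 / (2π·3·N)) = sqrt(2/(3π·8n)).
Substituting N = 8n: C(32n, 8n) ~ (256/27)^(8n) · sqrt(2/(3π·8n)).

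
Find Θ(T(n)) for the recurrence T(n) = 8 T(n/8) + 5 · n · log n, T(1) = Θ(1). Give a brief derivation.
T(n) = Θ(n · (log n)^2)

Here log_8 8 = 1 and f(n) = 5 · n · log n = Θ(n^(log_8 8) · (log n)^1). This is the extended Case 2 of the master theorem (f matches the critical exponent up to log factors), giving T(n) = Θ(n^(log_8 8) · (log n)^(1+1)) = Θ(n · (log n)^2).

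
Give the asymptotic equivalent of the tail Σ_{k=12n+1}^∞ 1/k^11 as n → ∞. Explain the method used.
Σ_{k>12n} 1/k^11 ~ 1/(10 · (12n)^10)

Compare to the integral: ∫_{12n}^∞ x^(−11) dx = [−x^(−10)/10]_{12n}^∞ = 1/((11−1)·(12n)^10). Euler-Maclaurin then gives
  Σ_{k>12n} 1/k^11 = ∫_{12n}^∞ dx/x^11 − 1/(2·(12n)^11) + O(1/(12n)^12).
(Equivalently this is ζ(11) − Σ_{k≤12n} 1/k^11.)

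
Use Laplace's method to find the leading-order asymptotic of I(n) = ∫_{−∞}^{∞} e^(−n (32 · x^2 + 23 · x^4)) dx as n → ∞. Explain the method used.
I(n) ~ sqrt(π/(32n))

φ(x) = 32 · x^2 + 23 · x^4 has its unique global minimum at x* = 0 (since φ'(x) = 64x + 92x^3 = 0 only at x = 0 for real x with both coefficients positive, and φ → ∞ as |x| → ∞). At x* = 0, φ(0) = 0 and φ''(0) = 64. Laplace's method then gives
  I(n) ~ sqrt(2π / (n · φ''(0))) · e^(−n φ(0)) = sqrt(2π / (64n)) = sqrt(π/(32n)).
The 23 · x^4 term contributes only at subleading order (an O(1/n) relative correction).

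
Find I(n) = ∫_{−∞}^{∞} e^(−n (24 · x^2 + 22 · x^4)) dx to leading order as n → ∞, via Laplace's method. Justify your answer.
I(n) ~ sqrt(π/(24n))

φ(x) = 24 · x^2 + 22 · x^4 has its unique global minimum at x* = 0 (since φ'(x) = 48x + 88x^3 = 0 only at x = 0 for real x with both coefficients positive, and φ → ∞ as |x| → ∞). At x* = 0, φ(0) = 0 and φ''(0) = 48. Laplace's method then gives
  I(n) ~ sqrt(2π / (n · φ''(0))) · e^(−n φ(0)) = sqrt(2π / (48n)) = sqrt(π/(24n)).
The 22 · x^4 term contributes only at subleading order (an O(1/n) relative correction).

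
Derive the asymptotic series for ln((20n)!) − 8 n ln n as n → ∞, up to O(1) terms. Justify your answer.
ln((20n)!) − 8 n ln n = 12 n ln n + 20(ln 20 − 1) n + (1/2) ln(2π·20n) + O(1/n)

Stirling: ln((20n)!) = 20n ln(20n) − 20n + (1/2) ln(2π·20n) + O(1/n).
Expand 20n ln(20n) = 20n (ln n + ln 20) = 20n ln n + 20n ln 20.
Subtract 8n ln n: leading term is (20 − 8) n ln n = 12 n ln n. The next term is 20n ln 20 − 20n = 20(ln 20 − 1) n. Then the (1/2) ln(2π·20n) correction.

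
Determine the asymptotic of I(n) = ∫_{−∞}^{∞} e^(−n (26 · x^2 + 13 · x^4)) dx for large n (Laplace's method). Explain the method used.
I(n) ~ sqrt(π/(26n))

φ(x) = 26 · x^2 + 13 · x^4 has its unique global minimum at x* = 0 (since φ'(x) = 52x + 52x^3 = 0 only at x = 0 for real x with both coefficients positive, and φ → ∞ as |x| → ∞). At x* = 0, φ(0) = 0 and φ''(0) = 52. Laplace's method then gives
  I(n) ~ sqrt(2π / (n · φ''(0))) · e^(−n φ(0)) = sqrt(2π / (52n)) = sqrt(π/(26n)).
The 13 · x^4 term contributes only at subleading order (an O(1/n) relative correction).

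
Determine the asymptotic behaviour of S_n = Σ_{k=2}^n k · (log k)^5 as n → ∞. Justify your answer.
S_n ~ n^2 · (log n)^5 / 2

By integral comparison, S_n = ∫_1^n x · (log x)^5 dx + O(n · (log n)^5). For the integral, the leading term of ∫_1^n x^1 (log x)^5 dx is n^2/2 · (log n)^5 (by repeated integration by parts; each step lowers the log-exponent and produces a relatively O(1/log n) correction). Hence S_n ~ n^2 · (log n)^5 / 2.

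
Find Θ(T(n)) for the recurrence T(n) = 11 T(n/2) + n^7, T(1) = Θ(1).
T(n) = Θ(n^7)

log_2 11 ≈ 3.459. f(n) = n^7 dominates n^(log_2 11) since 7 > 3.459, and the regularity condition a·f(n/b) = 11·(n/2)^7 = (11/128)·n^7 ≤ c·f(n) holds with c = 11/128 ≈ 0.0859 < 1. So this is Case 3: T(n) = Θ(f(n)) = Θ(n^7).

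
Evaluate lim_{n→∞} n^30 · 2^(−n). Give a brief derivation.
lim = 0

Exponentials with base > 1 dominate every fixed polynomial: for any fixed c, n^c / 2^n → 0 as n → ∞ (e.g. by the ratio test, or by writing 2^n = e^(n ln 2) and noting e^(n ln 2) / n^c → ∞). Hence n^30 · 2^(−n) = n^30 / 2^n → 0.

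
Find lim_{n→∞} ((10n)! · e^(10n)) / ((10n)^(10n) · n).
lim = 0

Stirling: (10n)! ~ sqrt(2π·10n) · (10n/e)^(10n). Hence
  (10n)! · e^(10n) / (10n)^(10n) ~ sqrt(2π·10n).
Dividing by n: sqrt(2π·10n) / n = sqrt(2π·10) · n^((1−2)/2), so the expression behaves like sqrt(2π·10) · n^((1−2)/2) → 0.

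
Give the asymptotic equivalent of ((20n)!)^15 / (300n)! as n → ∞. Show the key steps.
((20n)!)^15/(300n)! ~ ((2π·20n)^(14/2) / sqrt(15)) · 15^(−15·20n)  →  0

Write N = 20n. Stirling: N! ~ sqrt(2π N)(N/e)^N and (15N)! ~ sqrt(2π·15N)·(15N/e)^(15N).
  (N!)^15/(15N)! ~ (2π N)^(15/2) (N/e)^(15N) / [sqrt(2π·15N) (15N/e)^(15N)]
     = (2π N)^(15/2) / sqrt(2π·15N) · (N/(15N))^(15N)
     = (2π N)^((15−1)/2) / sqrt(15) · 15^(−15N).
Since 15^15 > 1, the factor 15^(−15N) decays exponentially, so the ratio → 0. Substituting N = 20n gives the stated form.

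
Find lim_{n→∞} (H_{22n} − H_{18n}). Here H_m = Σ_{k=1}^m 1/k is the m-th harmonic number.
lim = ln(22/18) = ln(11/9)

Euler-Maclaurin gives H_m = ln m + γ + 1/(2m) + O(1/m^2). The γ and O(1/m) terms cancel in the difference:
  H_{22n} − H_{18n} = ln(22n) − ln(18n) + O(1/n) = ln(22/18) + O(1/n).
Hence the limit is ln(22/18) = ln(11/9).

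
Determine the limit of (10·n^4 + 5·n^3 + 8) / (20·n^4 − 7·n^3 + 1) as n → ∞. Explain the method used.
lim = 10/20 = 1/2

For large n the leading n^4 terms dominate both numerator and denominator. Dividing top and bottom by n^4, every other term tends to 0, leaving 10/20 = 1/2.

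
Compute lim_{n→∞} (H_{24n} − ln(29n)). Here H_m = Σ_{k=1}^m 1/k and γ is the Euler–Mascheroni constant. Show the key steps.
lim = ln(24/29) + γ

By Euler-Maclaurin, H_m = ln m + γ + O(1/m). So
  H_{24n} − ln(29n) = ln(24n) + γ − ln(29n) + O(1/n)
                       = ln(24/29) + γ + O(1/n).
Hence the limit is ln(24/29) + γ.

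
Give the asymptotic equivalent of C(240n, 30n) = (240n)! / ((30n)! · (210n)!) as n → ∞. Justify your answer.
C(240n, 30n) ~ (16777216/823543)^(30n) · sqrt(4/(7π·30n))

Write N = 30n. Apply Stirling to each factorial:
  (8N)! ~ sqrt(2π·8N) · (8N/e)^(8N),
  N! ~ sqrt(2π N) · (N/e)^N,
  (7N)! ~ sqrt(2π·7N) · (7N/e)^(7N).
The exponential factors combine to (8N)^(8N) / (N^N · (7N)^(7N)) = 8^(8N)/7^(7N) = (8^8/7^7)^N = (16777216/823543)^N.
The square-root prefactors combine to sqrt(2π·8N) / (sqrt(2π N)·sqrt(2π·7N)) = sqrt(8 / (2π·7·N)) = sqrt(4/(7π·30n)).
Substituting N = 30n: C(240n, 30n) ~ (16777216/823543)^(30n) · sqrt(4/(7π·30n)).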